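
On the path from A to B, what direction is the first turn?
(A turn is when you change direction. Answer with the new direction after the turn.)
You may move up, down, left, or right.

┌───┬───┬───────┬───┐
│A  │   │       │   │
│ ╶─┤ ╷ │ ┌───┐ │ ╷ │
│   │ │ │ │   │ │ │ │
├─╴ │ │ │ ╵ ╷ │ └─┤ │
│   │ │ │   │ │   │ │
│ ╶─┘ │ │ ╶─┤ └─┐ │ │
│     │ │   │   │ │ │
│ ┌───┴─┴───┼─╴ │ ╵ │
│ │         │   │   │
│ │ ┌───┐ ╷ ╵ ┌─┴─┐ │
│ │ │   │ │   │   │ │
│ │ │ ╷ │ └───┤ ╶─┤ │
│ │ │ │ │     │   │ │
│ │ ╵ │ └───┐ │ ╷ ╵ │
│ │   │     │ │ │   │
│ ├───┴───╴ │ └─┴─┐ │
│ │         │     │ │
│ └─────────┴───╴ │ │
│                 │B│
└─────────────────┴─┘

Directions: down, right, down, left, down, down, down, down, down, down, down, right, right, right, right, right, right, right, right, up, left, left, up, up, left, left, up, up, right, down, right, up, right, up, left, up, up, left, down, left, up, up, right, right, right, down, down, right, down, down, right, down, down, down, down, down
First turn direction: right

Solution:

┌───┬───┬───────┬───┐
│A  │   │↱ → → ↓│   │
│ ╶─┤ ╷ │ ┌───┐ │ ╷ │
│↳ ↓│ │ │↑│↓ ↰│↓│ │ │
├─╴ │ │ │ ╵ ╷ │ └─┤ │
│↓ ↲│ │ │↑ ↲│↑│↳ ↓│ │
│ ╶─┘ │ │ ╶─┤ └─┐ │ │
│↓    │ │   │↑ ↰│↓│ │
│ ┌───┴─┴───┼─╴ │ ╵ │
│↓│      ↱ ↓│↱ ↑│↳ ↓│
│ │ ┌───┐ ╷ ╵ ┌─┴─┐ │
│↓│ │   │↑│↳ ↑│   │↓│
│ │ │ ╷ │ └───┤ ╶─┤ │
│↓│ │ │ │↑ ← ↰│   │↓│
│ │ ╵ │ └───┐ │ ╷ ╵ │
│↓│   │     │↑│ │  ↓│
│ ├───┴───╴ │ └─┴─┐ │
│↓│         │↑ ← ↰│↓│
│ └─────────┴───╴ │ │
│↳ → → → → → → → ↑│B│
└─────────────────┴─┘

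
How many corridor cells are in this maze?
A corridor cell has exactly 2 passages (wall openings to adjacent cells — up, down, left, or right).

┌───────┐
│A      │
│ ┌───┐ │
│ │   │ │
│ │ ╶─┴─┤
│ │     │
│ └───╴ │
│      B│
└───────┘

Counting cells with exactly 2 passages:
Total corridor cells: 14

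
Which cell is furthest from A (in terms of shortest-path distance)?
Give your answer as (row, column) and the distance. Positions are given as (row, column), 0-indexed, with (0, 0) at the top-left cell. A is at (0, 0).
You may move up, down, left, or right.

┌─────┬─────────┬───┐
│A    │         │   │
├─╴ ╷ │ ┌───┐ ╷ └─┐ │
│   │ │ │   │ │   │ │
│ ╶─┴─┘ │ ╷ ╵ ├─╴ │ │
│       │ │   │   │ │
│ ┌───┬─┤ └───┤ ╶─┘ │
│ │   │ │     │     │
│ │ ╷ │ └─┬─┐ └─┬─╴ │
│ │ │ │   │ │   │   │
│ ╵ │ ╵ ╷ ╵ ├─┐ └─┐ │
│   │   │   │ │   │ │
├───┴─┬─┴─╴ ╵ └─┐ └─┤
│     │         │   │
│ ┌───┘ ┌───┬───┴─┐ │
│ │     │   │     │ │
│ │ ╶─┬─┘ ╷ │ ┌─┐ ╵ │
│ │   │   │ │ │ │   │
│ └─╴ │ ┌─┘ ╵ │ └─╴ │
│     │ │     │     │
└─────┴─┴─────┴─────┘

Computing BFS distances from A to all cells:
Furthest cell: (9, 3)
Distance: 42 steps

Path from A to the furthest cell:

┌─────┬─────────┬───┐
│A ↓  │↱ → → ↓  │   │
├─╴ ╷ │ ┌───┐ ╷ └─┐ │
│↓ ↲│ │↑│↓ ↰│↓│   │ │
│ ╶─┴─┘ │ ╷ ╵ ├─╴ │ │
│↳ → → ↑│↓│↑ ↲│   │ │
│ ┌───┬─┤ └───┤ ╶─┘ │
│ │   │ │↳ → ↓│     │
│ │ ╷ │ └─┬─┐ └─┬─╴ │
│ │ │ │   │ │↳ ↓│   │
│ ╵ │ ╵ ╷ ╵ ├─┐ └─┐ │
│   │   │   │ │↳ ↓│ │
├───┴─┬─┴─╴ ╵ └─┐ └─┤
│     │         │↳ ↓│
│ ┌───┘ ┌───┬───┴─┐ │
│ │     │↓ ↰│↓ ← ↰│↓│
│ │ ╶─┬─┘ ╷ │ ┌─┐ ╵ │
│ │   │↓ ↲│↑│↓│ │↑ ↲│
│ └─╴ │ ┌─┘ ╵ │ └─╴ │
│     │B│  ↑ ↲│     │
└─────┴─┴─────┴─────┘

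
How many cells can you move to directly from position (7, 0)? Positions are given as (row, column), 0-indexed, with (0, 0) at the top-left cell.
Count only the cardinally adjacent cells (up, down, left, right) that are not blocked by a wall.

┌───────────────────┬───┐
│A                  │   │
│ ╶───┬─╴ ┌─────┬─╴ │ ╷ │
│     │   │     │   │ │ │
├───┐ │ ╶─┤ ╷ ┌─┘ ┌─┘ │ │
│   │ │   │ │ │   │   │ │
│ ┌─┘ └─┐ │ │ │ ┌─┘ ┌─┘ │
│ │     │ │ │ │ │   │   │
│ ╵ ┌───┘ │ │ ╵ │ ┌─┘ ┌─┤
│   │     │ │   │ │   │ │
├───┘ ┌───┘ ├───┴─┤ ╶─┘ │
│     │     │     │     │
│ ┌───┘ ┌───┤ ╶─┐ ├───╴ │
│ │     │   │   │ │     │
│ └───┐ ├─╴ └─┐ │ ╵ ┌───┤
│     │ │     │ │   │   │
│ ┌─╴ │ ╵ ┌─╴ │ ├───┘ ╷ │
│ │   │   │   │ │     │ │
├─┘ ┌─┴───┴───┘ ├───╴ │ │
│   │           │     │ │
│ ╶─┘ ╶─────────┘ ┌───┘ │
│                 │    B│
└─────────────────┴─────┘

Checking passable neighbors of (7, 0):
Neighbors: (6, 0), (8, 0), (7, 1)
Count: 3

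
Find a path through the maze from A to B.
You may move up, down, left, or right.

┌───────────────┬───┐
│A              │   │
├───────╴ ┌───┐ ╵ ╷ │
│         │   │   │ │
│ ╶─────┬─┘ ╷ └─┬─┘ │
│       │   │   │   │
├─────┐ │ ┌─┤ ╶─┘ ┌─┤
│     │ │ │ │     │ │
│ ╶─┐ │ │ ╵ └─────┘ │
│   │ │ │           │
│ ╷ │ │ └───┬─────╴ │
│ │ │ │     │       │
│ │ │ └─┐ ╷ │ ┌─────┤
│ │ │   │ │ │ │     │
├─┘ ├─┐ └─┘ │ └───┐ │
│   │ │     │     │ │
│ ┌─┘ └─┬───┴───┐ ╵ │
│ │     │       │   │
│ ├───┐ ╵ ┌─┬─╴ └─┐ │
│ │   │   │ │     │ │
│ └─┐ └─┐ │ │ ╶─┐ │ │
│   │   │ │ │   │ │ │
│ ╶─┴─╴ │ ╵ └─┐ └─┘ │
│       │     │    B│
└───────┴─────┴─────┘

Finding the shortest path through the maze:
Path length: 42 steps
Directions: right → right → right → right → right → right → right → down → right → up → right → down → down → left → down → left → left → up → up → left → down → left → down → down → right → right → right → right → right → down → left → left → left → down → down → right → right → down → right → down → down → down

Solution:

┌───────────────┬───┐
│A → → → → → → ↓│↱ ↓│
├───────╴ ┌───┐ ╵ ╷ │
│         │↓ ↰│↳ ↑│↓│
│ ╶─────┬─┘ ╷ └─┬─┘ │
│       │↓ ↲│↑  │↓ ↲│
├─────┐ │ ┌─┤ ╶─┘ ┌─┤
│     │ │↓│ │↑ ← ↲│ │
│ ╶─┐ │ │ ╵ └─────┘ │
│   │ │ │↳ → → → → ↓│
│ ╷ │ │ └───┬─────╴ │
│ │ │ │     │↓ ← ← ↲│
│ │ │ └─┐ ╷ │ ┌─────┤
│ │ │   │ │ │↓│     │
├─┘ ├─┐ └─┘ │ └───┐ │
│   │ │     │↳ → ↓│ │
│ ┌─┘ └─┬───┴───┐ ╵ │
│ │     │       │↳ ↓│
│ ├───┐ ╵ ┌─┬─╴ └─┐ │
│ │   │   │ │     │↓│
│ └─┐ └─┐ │ │ ╶─┐ │ │
│   │   │ │ │   │ │↓│
│ ╶─┴─╴ │ ╵ └─┐ └─┘ │
│       │     │    B│
└───────┴─────┴─────┘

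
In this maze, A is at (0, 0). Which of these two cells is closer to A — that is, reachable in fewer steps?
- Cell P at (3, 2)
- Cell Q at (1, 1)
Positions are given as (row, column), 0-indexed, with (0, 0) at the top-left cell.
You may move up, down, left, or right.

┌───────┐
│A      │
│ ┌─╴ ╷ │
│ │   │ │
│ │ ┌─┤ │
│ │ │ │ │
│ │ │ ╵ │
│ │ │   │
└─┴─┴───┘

Shortest path A → P at (3, 2): 7 steps
Shortest path A → Q at (1, 1): 4 steps

Q is closer (4 steps vs 7 steps).

Path to P:

┌───────┐
│A → → ↓│
│ ┌─╴ ╷ │
│ │   │↓│
│ │ ┌─┤ │
│ │ │ │↓│
│ │ │ ╵ │
│ │ │P ↲│
└─┴─┴───┘

Path to Q:

┌───────┐
│A → ↓  │
│ ┌─╴ ╷ │
│ │Q ↲│ │
│ │ ┌─┤ │
│ │ │ │ │
│ │ │ ╵ │
│ │ │   │
└─┴─┴───┘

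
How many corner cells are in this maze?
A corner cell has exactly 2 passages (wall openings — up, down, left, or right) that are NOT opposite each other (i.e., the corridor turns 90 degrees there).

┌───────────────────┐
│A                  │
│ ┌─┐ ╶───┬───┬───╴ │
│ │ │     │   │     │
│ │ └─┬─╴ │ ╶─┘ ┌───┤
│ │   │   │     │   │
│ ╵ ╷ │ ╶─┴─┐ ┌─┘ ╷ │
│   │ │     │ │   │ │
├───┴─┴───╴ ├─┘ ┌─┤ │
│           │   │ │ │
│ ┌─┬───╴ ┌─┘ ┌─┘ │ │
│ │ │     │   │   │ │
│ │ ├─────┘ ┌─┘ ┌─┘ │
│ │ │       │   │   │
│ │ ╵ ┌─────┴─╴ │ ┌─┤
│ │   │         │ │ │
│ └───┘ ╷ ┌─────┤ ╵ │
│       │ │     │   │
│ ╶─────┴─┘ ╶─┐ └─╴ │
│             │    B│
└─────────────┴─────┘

Counting corner cells (2 non-opposite passages):
Total corners: 44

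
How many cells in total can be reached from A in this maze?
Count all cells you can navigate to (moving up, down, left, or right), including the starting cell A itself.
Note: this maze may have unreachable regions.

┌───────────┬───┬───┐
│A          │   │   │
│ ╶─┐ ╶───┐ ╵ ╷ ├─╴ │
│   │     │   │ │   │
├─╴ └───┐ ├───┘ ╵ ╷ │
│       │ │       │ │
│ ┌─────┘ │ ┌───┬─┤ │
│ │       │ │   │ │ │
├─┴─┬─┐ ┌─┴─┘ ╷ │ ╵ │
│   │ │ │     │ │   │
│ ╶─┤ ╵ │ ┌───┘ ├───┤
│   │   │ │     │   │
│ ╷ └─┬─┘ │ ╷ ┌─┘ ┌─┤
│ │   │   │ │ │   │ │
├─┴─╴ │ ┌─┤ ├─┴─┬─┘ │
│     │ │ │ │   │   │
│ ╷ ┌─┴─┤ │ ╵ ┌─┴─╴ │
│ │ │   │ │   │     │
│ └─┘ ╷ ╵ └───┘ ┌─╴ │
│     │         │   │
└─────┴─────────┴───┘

Using BFS/flood-fill to find all reachable cells from A:
Maze size: 10 × 10 = 100 total cells
56 cell(s) are walled off and cannot be reached from A.
Reachable cells: 44

Reachable region (· marks reachable cells):

┌───────────┬───┬───┐
│A · · · · ·│· ·│· ·│
│ ╶─┐ ╶───┐ ╵ ╷ ├─╴ │
│· ·│· · ·│· ·│·│· ·│
├─╴ └───┐ ├───┘ ╵ ╷ │
│· · · ·│·│· · · ·│·│
│ ┌─────┘ │ ┌───┬─┤ │
│·│· · · ·│·│   │·│·│
├─┴─┬─┐ ┌─┴─┘ ╷ │ ╵ │
│   │·│·│     │ │· ·│
│ ╶─┤ ╵ │ ┌───┘ ├───┤
│   │· ·│ │     │   │
│ ╷ └─┬─┘ │ ╷ ┌─┘ ┌─┤
│ │   │   │ │ │   │ │
├─┴─╴ │ ┌─┤ ├─┴─┬─┘ │
│     │ │ │ │   │   │
│ ╷ ┌─┴─┤ │ ╵ ┌─┴─╴ │
│ │ │   │ │   │     │
│ └─┘ ╷ ╵ └───┘ ┌─╴ │
│     │         │   │
└─────┴─────────┴───┘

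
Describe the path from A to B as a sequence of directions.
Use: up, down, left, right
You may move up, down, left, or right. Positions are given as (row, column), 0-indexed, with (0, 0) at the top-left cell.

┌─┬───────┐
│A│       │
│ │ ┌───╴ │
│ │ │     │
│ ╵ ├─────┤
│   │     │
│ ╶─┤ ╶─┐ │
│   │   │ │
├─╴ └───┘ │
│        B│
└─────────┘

Finding the path and converting it to directions:
Path through cells: (0,0) → (1,0) → (2,0) → (3,0) → (3,1) → (4,1) → (4,2) → (4,3) → (4,4)
Directions: down, down, down, right, down, right, right, right

Solution:

┌─┬───────┐
│A│       │
│ │ ┌───╴ │
│↓│ │     │
│ ╵ ├─────┤
│↓  │     │
│ ╶─┤ ╶─┐ │
│↳ ↓│   │ │
├─╴ └───┘ │
│  ↳ → → B│
└─────────┘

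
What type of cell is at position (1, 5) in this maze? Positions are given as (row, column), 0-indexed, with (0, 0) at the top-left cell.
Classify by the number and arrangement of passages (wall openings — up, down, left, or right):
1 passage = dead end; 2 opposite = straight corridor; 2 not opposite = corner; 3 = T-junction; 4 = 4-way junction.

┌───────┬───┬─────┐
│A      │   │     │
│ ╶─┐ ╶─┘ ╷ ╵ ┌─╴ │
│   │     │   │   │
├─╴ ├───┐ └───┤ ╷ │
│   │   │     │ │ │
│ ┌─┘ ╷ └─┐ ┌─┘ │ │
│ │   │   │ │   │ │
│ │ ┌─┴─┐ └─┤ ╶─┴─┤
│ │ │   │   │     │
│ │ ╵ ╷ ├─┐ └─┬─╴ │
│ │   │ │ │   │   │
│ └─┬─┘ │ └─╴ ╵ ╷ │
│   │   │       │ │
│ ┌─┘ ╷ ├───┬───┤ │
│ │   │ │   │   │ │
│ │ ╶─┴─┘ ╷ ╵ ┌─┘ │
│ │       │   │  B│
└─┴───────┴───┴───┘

Checking cell at (1, 5):
Number of passages: 2
Cell type: corner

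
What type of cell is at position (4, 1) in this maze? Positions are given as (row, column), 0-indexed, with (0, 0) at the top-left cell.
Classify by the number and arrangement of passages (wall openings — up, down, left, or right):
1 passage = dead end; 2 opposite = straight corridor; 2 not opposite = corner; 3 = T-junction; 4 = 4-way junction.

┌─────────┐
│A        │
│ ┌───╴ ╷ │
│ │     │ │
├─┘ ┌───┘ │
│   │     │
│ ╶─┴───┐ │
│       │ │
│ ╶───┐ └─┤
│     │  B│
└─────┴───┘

Checking cell at (4, 1):
Number of passages: 2
Cell type: straight corridor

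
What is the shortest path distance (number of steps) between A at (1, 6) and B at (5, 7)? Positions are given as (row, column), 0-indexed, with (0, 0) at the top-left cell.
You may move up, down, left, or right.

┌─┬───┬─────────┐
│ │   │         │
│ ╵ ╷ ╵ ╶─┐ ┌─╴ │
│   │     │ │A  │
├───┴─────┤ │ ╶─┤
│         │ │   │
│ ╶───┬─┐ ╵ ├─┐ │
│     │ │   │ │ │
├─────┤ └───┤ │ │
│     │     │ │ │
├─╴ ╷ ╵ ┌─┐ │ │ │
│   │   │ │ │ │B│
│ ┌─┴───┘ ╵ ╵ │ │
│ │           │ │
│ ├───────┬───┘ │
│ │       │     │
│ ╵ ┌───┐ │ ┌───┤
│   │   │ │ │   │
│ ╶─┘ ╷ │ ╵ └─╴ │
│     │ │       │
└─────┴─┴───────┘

Finding path from (1, 6) to (5, 7):
Path: (1,6) → (2,6) → (2,7) → (3,7) → (4,7) → (5,7)
Distance: 5 steps

Solution:

┌─┬───┬─────────┐
│ │   │         │
│ ╵ ╷ ╵ ╶─┐ ┌─╴ │
│   │     │ │A  │
├───┴─────┤ │ ╶─┤
│         │ │↳ ↓│
│ ╶───┬─┐ ╵ ├─┐ │
│     │ │   │ │↓│
├─────┤ └───┤ │ │
│     │     │ │↓│
├─╴ ╷ ╵ ┌─┐ │ │ │
│   │   │ │ │ │B│
│ ┌─┴───┘ ╵ ╵ │ │
│ │           │ │
│ ├───────┬───┘ │
│ │       │     │
│ ╵ ┌───┐ │ ┌───┤
│   │   │ │ │   │
│ ╶─┘ ╷ │ ╵ └─╴ │
│     │ │       │
└─────┴─┴───────┘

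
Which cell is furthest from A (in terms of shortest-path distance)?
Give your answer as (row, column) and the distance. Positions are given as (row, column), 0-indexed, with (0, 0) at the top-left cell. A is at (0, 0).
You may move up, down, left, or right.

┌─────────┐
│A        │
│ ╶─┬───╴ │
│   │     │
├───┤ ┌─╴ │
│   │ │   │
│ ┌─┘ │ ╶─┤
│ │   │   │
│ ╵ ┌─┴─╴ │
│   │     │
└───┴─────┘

Computing BFS distances from A to all cells:
Furthest cell: (2, 1)
Distance: 15 steps

Path from A to the furthest cell:

┌─────────┐
│A → → → ↓│
│ ╶─┬───╴ │
│   │↓ ← ↲│
├───┤ ┌─╴ │
│↱ B│↓│   │
│ ┌─┘ │ ╶─┤
│↑│↓ ↲│   │
│ ╵ ┌─┴─╴ │
│↑ ↲│     │
└───┴─────┘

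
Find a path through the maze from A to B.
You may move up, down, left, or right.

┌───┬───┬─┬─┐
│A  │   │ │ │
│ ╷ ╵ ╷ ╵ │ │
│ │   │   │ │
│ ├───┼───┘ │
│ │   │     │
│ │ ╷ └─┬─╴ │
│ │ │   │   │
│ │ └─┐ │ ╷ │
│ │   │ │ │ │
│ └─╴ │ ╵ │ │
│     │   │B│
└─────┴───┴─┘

Finding the shortest path through the maze:
Path length: 22 steps
Directions: down → down → down → down → down → right → right → up → left → up → up → right → down → right → down → down → right → up → up → right → down → down

Solution:

┌───┬───┬─┬─┐
│A  │   │ │ │
│ ╷ ╵ ╷ ╵ │ │
│↓│   │   │ │
│ ├───┼───┘ │
│↓│↱ ↓│     │
│ │ ╷ └─┬─╴ │
│↓│↑│↳ ↓│↱ ↓│
│ │ └─┐ │ ╷ │
│↓│↑ ↰│↓│↑│↓│
│ └─╴ │ ╵ │ │
│↳ → ↑│↳ ↑│B│
└─────┴───┴─┘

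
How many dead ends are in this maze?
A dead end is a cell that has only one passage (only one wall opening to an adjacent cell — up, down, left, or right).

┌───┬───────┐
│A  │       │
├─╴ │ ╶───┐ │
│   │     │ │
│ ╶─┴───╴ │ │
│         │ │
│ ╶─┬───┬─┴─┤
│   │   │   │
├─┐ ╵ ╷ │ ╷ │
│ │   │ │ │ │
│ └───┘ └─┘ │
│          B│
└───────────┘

Checking each cell for number of passages:

Dead ends found at positions:
  (0, 0)
  (2, 5)
  (4, 0)
  (4, 4)
Total dead ends: 4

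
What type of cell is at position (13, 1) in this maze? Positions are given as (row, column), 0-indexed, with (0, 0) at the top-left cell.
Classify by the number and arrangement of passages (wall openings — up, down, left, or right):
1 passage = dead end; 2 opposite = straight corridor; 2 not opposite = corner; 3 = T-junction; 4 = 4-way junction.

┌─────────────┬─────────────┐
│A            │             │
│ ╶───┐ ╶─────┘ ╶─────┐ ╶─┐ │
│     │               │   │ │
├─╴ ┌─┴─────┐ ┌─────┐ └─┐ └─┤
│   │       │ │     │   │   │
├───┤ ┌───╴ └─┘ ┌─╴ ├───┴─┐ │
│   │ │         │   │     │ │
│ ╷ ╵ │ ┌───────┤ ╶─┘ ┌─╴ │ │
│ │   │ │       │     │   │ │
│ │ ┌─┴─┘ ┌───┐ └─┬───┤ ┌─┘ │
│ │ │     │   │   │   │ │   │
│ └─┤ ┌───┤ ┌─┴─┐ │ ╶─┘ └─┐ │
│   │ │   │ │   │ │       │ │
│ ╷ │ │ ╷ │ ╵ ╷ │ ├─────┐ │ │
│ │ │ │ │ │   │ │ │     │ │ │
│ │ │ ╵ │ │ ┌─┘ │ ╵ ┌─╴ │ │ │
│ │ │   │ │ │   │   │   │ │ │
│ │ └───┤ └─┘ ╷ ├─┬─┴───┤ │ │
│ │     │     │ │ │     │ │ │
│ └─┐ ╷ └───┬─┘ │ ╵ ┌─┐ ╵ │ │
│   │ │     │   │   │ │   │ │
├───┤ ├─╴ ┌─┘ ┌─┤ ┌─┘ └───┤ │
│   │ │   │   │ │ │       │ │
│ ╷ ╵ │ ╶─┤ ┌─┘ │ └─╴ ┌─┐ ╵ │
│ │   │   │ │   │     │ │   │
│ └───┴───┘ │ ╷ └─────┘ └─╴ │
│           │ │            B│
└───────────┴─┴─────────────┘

Checking cell at (13, 1):
Number of passages: 2
Cell type: straight corridor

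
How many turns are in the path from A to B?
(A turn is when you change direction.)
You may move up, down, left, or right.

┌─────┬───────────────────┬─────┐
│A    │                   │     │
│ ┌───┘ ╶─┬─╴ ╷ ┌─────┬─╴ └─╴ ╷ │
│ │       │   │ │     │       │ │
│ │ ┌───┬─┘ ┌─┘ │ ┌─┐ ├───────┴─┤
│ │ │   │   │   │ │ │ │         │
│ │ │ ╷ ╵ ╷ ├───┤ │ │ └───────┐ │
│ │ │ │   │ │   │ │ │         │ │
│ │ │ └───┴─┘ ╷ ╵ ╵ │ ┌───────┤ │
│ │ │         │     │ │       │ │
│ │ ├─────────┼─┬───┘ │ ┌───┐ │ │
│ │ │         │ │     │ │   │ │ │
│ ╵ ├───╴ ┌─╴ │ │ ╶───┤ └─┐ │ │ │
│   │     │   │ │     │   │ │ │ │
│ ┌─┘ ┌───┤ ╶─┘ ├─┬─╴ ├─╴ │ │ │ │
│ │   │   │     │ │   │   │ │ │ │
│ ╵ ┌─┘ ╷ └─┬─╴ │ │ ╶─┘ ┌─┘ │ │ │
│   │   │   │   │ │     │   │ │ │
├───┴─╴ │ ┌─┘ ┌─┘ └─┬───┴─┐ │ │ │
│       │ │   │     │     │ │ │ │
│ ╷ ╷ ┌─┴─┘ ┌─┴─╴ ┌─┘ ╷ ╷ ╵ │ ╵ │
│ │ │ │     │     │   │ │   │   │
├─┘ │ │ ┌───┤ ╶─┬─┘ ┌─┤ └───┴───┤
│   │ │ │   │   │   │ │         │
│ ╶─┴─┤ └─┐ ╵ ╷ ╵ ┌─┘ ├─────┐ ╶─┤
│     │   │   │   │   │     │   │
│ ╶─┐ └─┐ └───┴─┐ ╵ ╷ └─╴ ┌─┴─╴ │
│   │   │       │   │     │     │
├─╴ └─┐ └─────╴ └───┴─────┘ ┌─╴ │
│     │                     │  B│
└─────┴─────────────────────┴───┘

Directions: down, down, down, down, down, down, down, down, right, up, right, up, right, right, up, right, right, down, left, down, right, right, down, left, down, left, down, left, left, down, down, right, down, right, right, right, down, right, right, right, right, right, right, up, right, right, down
Number of turns: 26

Solution:

┌─────┬───────────────────┬─────┐
│A    │                   │     │
│ ┌───┘ ╶─┬─╴ ╷ ┌─────┬─╴ └─╴ ╷ │
│↓│       │   │ │     │       │ │
│ │ ┌───┬─┘ ┌─┘ │ ┌─┐ ├───────┴─┤
│↓│ │   │   │   │ │ │ │         │
│ │ │ ╷ ╵ ╷ ├───┤ │ │ └───────┐ │
│↓│ │ │   │ │   │ │ │         │ │
│ │ │ └───┴─┘ ╷ ╵ ╵ │ ┌───────┤ │
│↓│ │         │     │ │       │ │
│ │ ├─────────┼─┬───┘ │ ┌───┐ │ │
│↓│ │    ↱ → ↓│ │     │ │   │ │ │
│ ╵ ├───╴ ┌─╴ │ │ ╶───┤ └─┐ │ │ │
│↓  │↱ → ↑│↓ ↲│ │     │   │ │ │ │
│ ┌─┘ ┌───┤ ╶─┘ ├─┬─╴ ├─╴ │ │ │ │
│↓│↱ ↑│   │↳ → ↓│ │   │   │ │ │ │
│ ╵ ┌─┘ ╷ └─┬─╴ │ │ ╶─┘ ┌─┘ │ │ │
│↳ ↑│   │   │↓ ↲│ │     │   │ │ │
├───┴─╴ │ ┌─┘ ┌─┘ └─┬───┴─┐ │ │ │
│       │ │↓ ↲│     │     │ │ │ │
│ ╷ ╷ ┌─┴─┘ ┌─┴─╴ ┌─┘ ╷ ╷ ╵ │ ╵ │
│ │ │ │↓ ← ↲│     │   │ │   │   │
├─┘ │ │ ┌───┤ ╶─┬─┘ ┌─┤ └───┴───┤
│   │ │↓│   │   │   │ │         │
│ ╶─┴─┤ └─┐ ╵ ╷ ╵ ┌─┘ ├─────┐ ╶─┤
│     │↳ ↓│   │   │   │     │   │
│ ╶─┐ └─┐ └───┴─┐ ╵ ╷ └─╴ ┌─┴─╴ │
│   │   │↳ → → ↓│   │     │↱ → ↓│
├─╴ └─┐ └─────╴ └───┴─────┘ ┌─╴ │
│     │        ↳ → → → → → ↑│  B│
└─────┴─────────────────────┴───┘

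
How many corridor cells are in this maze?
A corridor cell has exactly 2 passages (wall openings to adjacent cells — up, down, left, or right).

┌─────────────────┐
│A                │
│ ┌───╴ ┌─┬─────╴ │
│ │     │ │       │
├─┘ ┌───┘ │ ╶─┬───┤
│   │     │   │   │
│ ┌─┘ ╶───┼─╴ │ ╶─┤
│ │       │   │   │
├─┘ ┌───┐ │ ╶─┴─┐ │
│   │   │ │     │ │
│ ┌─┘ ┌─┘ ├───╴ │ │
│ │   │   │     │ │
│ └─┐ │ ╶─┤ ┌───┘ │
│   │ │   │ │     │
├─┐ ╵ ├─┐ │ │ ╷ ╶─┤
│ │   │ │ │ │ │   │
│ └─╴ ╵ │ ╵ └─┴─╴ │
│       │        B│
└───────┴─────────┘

Counting cells with exactly 2 passages:
Total corridor cells: 65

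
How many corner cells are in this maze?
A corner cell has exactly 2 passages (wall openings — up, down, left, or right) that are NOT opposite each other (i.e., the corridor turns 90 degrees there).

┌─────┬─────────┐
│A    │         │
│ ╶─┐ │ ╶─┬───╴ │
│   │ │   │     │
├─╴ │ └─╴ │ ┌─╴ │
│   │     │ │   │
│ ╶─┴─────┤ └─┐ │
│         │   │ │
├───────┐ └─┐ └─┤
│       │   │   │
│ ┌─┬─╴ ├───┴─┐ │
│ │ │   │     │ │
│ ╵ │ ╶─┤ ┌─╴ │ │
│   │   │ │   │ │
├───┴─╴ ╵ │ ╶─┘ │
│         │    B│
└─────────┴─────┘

Counting corner cells (2 non-opposite passages):
Total corners: 35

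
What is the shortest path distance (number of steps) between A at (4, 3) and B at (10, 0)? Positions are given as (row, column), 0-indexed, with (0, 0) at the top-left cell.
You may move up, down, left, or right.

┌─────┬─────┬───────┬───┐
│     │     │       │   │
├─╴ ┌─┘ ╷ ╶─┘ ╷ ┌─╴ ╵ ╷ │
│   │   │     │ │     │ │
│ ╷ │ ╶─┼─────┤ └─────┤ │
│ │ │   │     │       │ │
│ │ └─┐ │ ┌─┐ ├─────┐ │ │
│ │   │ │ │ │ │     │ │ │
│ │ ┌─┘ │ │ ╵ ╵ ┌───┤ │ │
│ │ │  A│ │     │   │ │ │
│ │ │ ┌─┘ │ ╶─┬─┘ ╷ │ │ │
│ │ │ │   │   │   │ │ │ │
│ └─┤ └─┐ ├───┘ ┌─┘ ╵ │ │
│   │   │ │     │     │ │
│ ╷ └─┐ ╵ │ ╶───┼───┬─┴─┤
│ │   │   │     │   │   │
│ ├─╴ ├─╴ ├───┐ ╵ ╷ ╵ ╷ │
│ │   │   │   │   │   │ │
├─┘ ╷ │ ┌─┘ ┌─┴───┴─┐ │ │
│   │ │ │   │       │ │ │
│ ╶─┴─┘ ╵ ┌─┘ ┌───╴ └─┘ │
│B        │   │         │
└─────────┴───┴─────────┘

Finding path from (4, 3) to (10, 0):
Path: (4,3) → (4,2) → (5,2) → (6,2) → (6,3) → (7,3) → (7,4) → (8,4) → (8,3) → (9,3) → (10,3) → (10,2) → (10,1) → (10,0)
Distance: 13 steps

Solution:

┌─────┬─────┬───────┬───┐
│     │     │       │   │
├─╴ ┌─┘ ╷ ╶─┘ ╷ ┌─╴ ╵ ╷ │
│   │   │     │ │     │ │
│ ╷ │ ╶─┼─────┤ └─────┤ │
│ │ │   │     │       │ │
│ │ └─┐ │ ┌─┐ ├─────┐ │ │
│ │   │ │ │ │ │     │ │ │
│ │ ┌─┘ │ │ ╵ ╵ ┌───┤ │ │
│ │ │↓ A│ │     │   │ │ │
│ │ │ ┌─┘ │ ╶─┬─┘ ╷ │ │ │
│ │ │↓│   │   │   │ │ │ │
│ └─┤ └─┐ ├───┘ ┌─┘ ╵ │ │
│   │↳ ↓│ │     │     │ │
│ ╷ └─┐ ╵ │ ╶───┼───┬─┴─┤
│ │   │↳ ↓│     │   │   │
│ ├─╴ ├─╴ ├───┐ ╵ ╷ ╵ ╷ │
│ │   │↓ ↲│   │   │   │ │
├─┘ ╷ │ ┌─┘ ┌─┴───┴─┐ │ │
│   │ │↓│   │       │ │ │
│ ╶─┴─┘ ╵ ┌─┘ ┌───╴ └─┘ │
│B ← ← ↲  │   │         │
└─────────┴───┴─────────┘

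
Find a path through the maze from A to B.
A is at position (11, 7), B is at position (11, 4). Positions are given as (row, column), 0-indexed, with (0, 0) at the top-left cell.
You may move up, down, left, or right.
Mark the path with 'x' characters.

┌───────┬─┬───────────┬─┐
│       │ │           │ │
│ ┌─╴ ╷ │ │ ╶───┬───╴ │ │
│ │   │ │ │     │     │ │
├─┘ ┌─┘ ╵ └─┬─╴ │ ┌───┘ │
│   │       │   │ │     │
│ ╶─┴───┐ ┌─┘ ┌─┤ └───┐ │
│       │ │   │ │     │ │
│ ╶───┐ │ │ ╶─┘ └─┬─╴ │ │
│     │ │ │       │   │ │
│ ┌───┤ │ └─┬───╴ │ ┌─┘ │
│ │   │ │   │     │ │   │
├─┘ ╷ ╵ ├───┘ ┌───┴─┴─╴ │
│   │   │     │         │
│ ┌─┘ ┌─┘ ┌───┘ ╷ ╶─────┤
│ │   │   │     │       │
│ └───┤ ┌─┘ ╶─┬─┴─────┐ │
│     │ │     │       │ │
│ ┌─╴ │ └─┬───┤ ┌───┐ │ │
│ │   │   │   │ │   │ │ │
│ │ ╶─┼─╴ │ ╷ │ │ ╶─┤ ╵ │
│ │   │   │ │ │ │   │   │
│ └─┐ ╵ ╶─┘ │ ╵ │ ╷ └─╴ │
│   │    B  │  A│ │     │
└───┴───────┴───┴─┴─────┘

Finding the shortest path from (11, 7) to (11, 4):
Path length: 7 steps
Directions: left → up → up → left → down → down → left

Solution:

┌───────┬─┬───────────┬─┐
│       │ │           │ │
│ ┌─╴ ╷ │ │ ╶───┬───╴ │ │
│ │   │ │ │     │     │ │
├─┘ ┌─┘ ╵ └─┬─╴ │ ┌───┘ │
│   │       │   │ │     │
│ ╶─┴───┐ ┌─┘ ┌─┤ └───┐ │
│       │ │   │ │     │ │
│ ╶───┐ │ │ ╶─┘ └─┬─╴ │ │
│     │ │ │       │   │ │
│ ┌───┤ │ └─┬───╴ │ ┌─┘ │
│ │   │ │   │     │ │   │
├─┘ ╷ ╵ ├───┘ ┌───┴─┴─╴ │
│   │   │     │         │
│ ┌─┘ ┌─┘ ┌───┘ ╷ ╶─────┤
│ │   │   │     │       │
│ └───┤ ┌─┘ ╶─┬─┴─────┐ │
│     │ │     │       │ │
│ ┌─╴ │ └─┬───┤ ┌───┐ │ │
│ │   │   │x x│ │   │ │ │
│ │ ╶─┼─╴ │ ╷ │ │ ╶─┤ ╵ │
│ │   │   │x│x│ │   │   │
│ └─┐ ╵ ╶─┘ │ ╵ │ ╷ └─╴ │
│   │    B x│x A│ │     │
└───┴───────┴───┴─┴─────┘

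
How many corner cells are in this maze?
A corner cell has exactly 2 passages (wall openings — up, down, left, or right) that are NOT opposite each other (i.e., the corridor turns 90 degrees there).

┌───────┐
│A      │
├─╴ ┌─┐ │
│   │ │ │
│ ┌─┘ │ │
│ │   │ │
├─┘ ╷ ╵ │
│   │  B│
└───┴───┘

Counting corner cells (2 non-opposite passages):
Total corners: 7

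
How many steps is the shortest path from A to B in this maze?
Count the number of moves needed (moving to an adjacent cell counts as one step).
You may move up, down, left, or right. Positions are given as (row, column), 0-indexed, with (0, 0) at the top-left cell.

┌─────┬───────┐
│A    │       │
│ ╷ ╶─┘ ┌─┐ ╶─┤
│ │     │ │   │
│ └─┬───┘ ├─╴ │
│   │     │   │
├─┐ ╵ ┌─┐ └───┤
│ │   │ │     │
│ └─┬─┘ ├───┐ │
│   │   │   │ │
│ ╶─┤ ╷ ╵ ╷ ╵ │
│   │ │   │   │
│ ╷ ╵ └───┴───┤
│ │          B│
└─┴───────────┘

Using BFS to find shortest path:
Start: (0, 0), End: (6, 6)
Path found:
(0,0) → (1,0) → (2,0) → (2,1) → (3,1) → (3,2) → (2,2) → (2,3) → (2,4) → (3,4) → (3,5) → (3,6) → (4,6) → (5,6) → (5,5) → (4,5) → (4,4) → (5,4) → (5,3) → (4,3) → (4,2) → (5,2) → (6,2) → (6,3) → (6,4) → (6,5) → (6,6)
Number of steps: 26

Solution:

┌─────┬───────┐
│A    │       │
│ ╷ ╶─┘ ┌─┐ ╶─┤
│↓│     │ │   │
│ └─┬───┘ ├─╴ │
│↳ ↓│↱ → ↓│   │
├─┐ ╵ ┌─┐ └───┤
│ │↳ ↑│ │↳ → ↓│
│ └─┬─┘ ├───┐ │
│   │↓ ↰│↓ ↰│↓│
│ ╶─┤ ╷ ╵ ╷ ╵ │
│   │↓│↑ ↲│↑ ↲│
│ ╷ ╵ └───┴───┤
│ │  ↳ → → → B│
└─┴───────────┘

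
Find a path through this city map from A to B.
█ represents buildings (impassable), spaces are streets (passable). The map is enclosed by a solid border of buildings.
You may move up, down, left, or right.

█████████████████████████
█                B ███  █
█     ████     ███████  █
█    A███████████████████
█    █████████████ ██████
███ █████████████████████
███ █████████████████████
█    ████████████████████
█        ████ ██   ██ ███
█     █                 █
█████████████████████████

Finding the shortest path from A to B:
Movement: cardinal only
Path length: 14 steps
Directions: up → up → right → right → right → right → right → right → right → right → right → right → right → right

Solution:

█████████████████████████
█    ↱→→→→→→→→→→→B ███  █
█    ↑████     ███████  █
█    A███████████████████
█    █████████████ ██████
███ █████████████████████
███ █████████████████████
█    ████████████████████
█        ████ ██   ██ ███
█     █                 █
█████████████████████████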